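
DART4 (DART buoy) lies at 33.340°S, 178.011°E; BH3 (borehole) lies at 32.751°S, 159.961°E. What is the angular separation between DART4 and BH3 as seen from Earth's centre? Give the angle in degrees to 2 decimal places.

Δφ = 0.5890°,  Δλ = -18.0500°
a = sin²(Δφ/2) + cos φ₁ cos φ₂ sin²(Δλ/2) = 0.017316
c = 2·arcsin(√a) = 0.263942 rad = 15.1228°

15.12°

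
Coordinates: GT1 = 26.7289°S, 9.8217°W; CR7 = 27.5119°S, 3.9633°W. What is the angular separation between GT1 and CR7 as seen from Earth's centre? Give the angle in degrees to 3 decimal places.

5.272°

Δφ = -0.7830°,  Δλ = 5.8584°
a = sin²(Δφ/2) + cos φ₁ cos φ₂ sin²(Δλ/2) = 0.002115
c = 2·arcsin(√a) = 0.092017 rad = 5.2722°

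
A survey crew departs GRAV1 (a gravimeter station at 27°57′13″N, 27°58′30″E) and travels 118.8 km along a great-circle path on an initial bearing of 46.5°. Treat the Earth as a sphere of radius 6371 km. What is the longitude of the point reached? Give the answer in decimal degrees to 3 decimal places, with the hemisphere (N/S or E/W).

GRAV1: φ = +27.95361°, λ = +27.97500°
δ = d/R = 118.8/6371 = 0.018647 rad
φ₂ = arcsin(sin φ₁ cos δ + cos φ₁ sin δ cos θ)
   = arcsin(0.46876·0.99983 + 0.88333·0.01865·0.68835) = 28.68622°
λ₂ = λ₁ + atan2(sin θ sin δ cos φ₁, cos δ − sin φ₁ sin φ₂) = 28.85840°

28.858°E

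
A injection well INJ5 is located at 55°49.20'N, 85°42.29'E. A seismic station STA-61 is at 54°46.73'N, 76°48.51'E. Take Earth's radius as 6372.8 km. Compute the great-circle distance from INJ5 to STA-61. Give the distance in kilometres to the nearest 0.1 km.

574.7 km

INJ5: φ = +55.82000°, λ = +85.70483°
STA-61: φ = +54.77883°, λ = +76.80850°
Δφ = -1.0412°,  Δλ = -8.8963°
a = sin²(Δφ/2) + cos φ₁ cos φ₂ sin²(Δλ/2) = 0.002031
c = 2·arcsin(√a) = 0.090175 rad = 5.1666°
d = R·c = 6372.8 × 0.090175 = 574.7 km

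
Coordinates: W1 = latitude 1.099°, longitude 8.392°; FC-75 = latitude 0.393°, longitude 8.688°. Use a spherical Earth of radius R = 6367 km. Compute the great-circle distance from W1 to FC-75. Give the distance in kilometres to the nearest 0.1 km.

Δφ = -0.7060°,  Δλ = 0.2960°
a = sin²(Δφ/2) + cos φ₁ cos φ₂ sin²(Δλ/2) = 0.000045
c = 2·arcsin(√a) = 0.013361 rad = 0.7655°
d = R·c = 6367 × 0.013361 = 85.1 km

85.1 km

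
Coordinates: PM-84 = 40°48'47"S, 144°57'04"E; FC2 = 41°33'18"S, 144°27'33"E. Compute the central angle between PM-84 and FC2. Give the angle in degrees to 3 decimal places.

0.829°

PM-84: φ = -40.81306°, λ = +144.95111°
FC2: φ = -41.55500°, λ = +144.45917°
Δφ = -0.7419°,  Δλ = -0.4919°
a = sin²(Δφ/2) + cos φ₁ cos φ₂ sin²(Δλ/2) = 0.000052
c = 2·arcsin(√a) = 0.014472 rad = 0.8292°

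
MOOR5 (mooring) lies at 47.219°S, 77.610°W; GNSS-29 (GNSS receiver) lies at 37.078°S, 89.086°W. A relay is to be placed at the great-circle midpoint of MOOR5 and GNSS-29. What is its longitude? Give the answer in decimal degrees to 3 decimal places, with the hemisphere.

83.810°W

Bx = cos φ₂ cos Δλ = 0.781866,  By = cos φ₂ sin Δλ = -0.158731
φₘ = atan2(sin φ₁ + sin φ₂, √((cos φ₁ + Bx)² + By²)) = -42.29080°
λₘ = λ₁ + atan2(By, cos φ₁ + Bx) = -83.81035°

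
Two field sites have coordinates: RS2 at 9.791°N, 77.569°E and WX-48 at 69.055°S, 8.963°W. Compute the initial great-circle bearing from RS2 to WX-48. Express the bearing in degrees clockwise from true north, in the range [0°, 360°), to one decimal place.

Δλ = -86.5320°
y = sin Δλ · cos φ₂ = -0.356817
x = cos φ₁ sin φ₂ − sin φ₁ cos φ₂ cos Δλ = -0.923998
θ = atan2(y, x) = -158.8851° → 201.1149° (mod 360°)

201.1°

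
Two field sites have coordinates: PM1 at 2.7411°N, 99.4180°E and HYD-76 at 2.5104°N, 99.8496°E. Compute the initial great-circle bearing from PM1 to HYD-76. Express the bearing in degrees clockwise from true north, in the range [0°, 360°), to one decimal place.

118.1°

Δλ = 0.4316°
y = sin Δλ · cos φ₂ = 0.007526
x = cos φ₁ sin φ₂ − sin φ₁ cos φ₂ cos Δλ = -0.004025
θ = atan2(y, x) = 118.1405° → 118.1405° (mod 360°)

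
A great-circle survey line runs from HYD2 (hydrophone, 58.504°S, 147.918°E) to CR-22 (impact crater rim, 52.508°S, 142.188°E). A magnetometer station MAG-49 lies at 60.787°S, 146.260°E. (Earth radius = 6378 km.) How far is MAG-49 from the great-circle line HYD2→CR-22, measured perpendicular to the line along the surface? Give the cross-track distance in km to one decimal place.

208.1 km

δ₁₃ = central angle HYD2→MAG-49 = 0.042441 rad  (haversine)
θ₁₃ = bearing HYD2→MAG-49 = 199.440°,  θ₁₂ = bearing HYD2→CR-22 = 329.182°
dₓₜ = R·arcsin(sin δ₁₃ · sin(θ₁₃ − θ₁₂)) = 6378·arcsin(0.04243·sin(-129.741°)) = -208.118 km
|dₓₜ| = 208.118 km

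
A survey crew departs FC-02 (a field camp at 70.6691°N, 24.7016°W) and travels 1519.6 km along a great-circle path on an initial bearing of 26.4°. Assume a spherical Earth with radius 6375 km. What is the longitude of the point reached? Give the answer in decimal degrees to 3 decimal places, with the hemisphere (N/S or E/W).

15.990°E

δ = d/R = 1519.6/6375 = 0.238369 rad
φ₂ = arcsin(sin φ₁ cos δ + cos φ₁ sin δ cos θ)
   = arcsin(0.94362·0.97172 + 0.33102·0.23612·0.89571) = 80.73362°
λ₂ = λ₁ + atan2(sin θ sin δ cos φ₁, cos δ − sin φ₁ sin φ₂) = 15.99010°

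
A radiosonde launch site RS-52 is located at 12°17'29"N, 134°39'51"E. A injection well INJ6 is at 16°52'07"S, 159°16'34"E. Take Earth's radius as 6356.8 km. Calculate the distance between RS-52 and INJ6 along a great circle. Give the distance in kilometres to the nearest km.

4213 km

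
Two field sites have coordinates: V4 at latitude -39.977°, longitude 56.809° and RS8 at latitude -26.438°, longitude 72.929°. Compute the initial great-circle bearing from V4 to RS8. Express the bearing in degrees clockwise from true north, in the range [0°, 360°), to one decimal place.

49.6°

Δλ = 16.1200°
y = sin Δλ · cos φ₂ = 0.248612
x = cos φ₁ sin φ₂ − sin φ₁ cos φ₂ cos Δλ = 0.211488
θ = atan2(y, x) = 49.6130° → 49.6130° (mod 360°)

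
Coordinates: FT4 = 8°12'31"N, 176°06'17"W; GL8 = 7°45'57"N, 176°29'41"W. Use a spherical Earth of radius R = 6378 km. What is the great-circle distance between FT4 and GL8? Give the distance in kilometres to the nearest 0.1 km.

FT4: φ = +8.20861°, λ = -176.10472°
GL8: φ = +7.76583°, λ = -176.49472°
Δφ = -0.4428°,  Δλ = -0.3900°
a = sin²(Δφ/2) + cos φ₁ cos φ₂ sin²(Δλ/2) = 0.000026
c = 2·arcsin(√a) = 0.010255 rad = 0.5875°
d = R·c = 6378 × 0.010255 = 65.4 km

65.4 km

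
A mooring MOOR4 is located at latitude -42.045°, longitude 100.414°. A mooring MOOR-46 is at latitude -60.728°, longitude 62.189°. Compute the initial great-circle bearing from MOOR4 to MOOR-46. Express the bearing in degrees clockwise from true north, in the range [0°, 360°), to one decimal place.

217.8°

Δλ = -38.2250°
y = sin Δλ · cos φ₂ = -0.302542
x = cos φ₁ sin φ₂ − sin φ₁ cos φ₂ cos Δλ = -0.390544
θ = atan2(y, x) = -142.2362° → 217.7638° (mod 360°)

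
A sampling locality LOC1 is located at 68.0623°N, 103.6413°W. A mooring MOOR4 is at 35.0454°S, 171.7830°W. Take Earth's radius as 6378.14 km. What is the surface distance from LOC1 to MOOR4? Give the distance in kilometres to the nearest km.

12775 km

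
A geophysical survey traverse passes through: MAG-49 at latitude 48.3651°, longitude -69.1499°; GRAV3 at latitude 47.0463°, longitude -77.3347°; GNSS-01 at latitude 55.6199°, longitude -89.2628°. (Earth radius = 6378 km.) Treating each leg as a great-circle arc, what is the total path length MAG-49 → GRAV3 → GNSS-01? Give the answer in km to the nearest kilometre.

1891 km

MAG-49→GRAV3: c = 0.098795 rad, d = 630.11 km
GRAV3→GNSS-01: c = 0.197720 rad, d = 1261.06 km
Total = 630.11 + 1261.06 = 1891.17 km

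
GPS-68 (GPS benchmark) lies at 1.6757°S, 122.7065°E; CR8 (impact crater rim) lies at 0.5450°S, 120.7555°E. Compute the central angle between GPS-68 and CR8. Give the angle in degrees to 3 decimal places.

Δφ = 1.1307°,  Δλ = -1.9510°
a = sin²(Δφ/2) + cos φ₁ cos φ₂ sin²(Δλ/2) = 0.000387
c = 2·arcsin(√a) = 0.039351 rad = 2.2546°

2.255°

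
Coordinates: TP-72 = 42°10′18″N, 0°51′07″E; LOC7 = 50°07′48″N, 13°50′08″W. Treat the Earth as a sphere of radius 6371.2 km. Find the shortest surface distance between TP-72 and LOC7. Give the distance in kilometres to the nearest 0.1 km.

1432.1 km

TP-72: φ = +42.17167°, λ = +0.85194°
LOC7: φ = +50.13000°, λ = -13.83556°
Δφ = 7.9583°,  Δλ = -14.6875°
a = sin²(Δφ/2) + cos φ₁ cos φ₂ sin²(Δλ/2) = 0.012578
c = 2·arcsin(√a) = 0.224776 rad = 12.8787°
d = R·c = 6371.2 × 0.224776 = 1432.1 km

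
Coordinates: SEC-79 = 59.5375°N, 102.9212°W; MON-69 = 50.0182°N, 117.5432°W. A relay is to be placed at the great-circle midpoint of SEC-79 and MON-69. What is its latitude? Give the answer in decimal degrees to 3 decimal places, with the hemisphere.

54.995°N

Bx = cos φ₂ cos Δλ = 0.621734,  By = cos φ₂ sin Δλ = -0.162204
φₘ = atan2(sin φ₁ + sin φ₂, √((cos φ₁ + Bx)² + By²)) = 54.99483°
λₘ = λ₁ + atan2(By, cos φ₁ + Bx) = -111.09908°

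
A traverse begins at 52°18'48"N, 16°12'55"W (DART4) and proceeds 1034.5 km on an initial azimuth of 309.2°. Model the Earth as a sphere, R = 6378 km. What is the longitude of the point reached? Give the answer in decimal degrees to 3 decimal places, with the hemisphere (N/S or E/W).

DART4: φ = +52.31333°, λ = -16.21528°
δ = d/R = 1034.5/6378 = 0.162198 rad
φ₂ = arcsin(sin φ₁ cos δ + cos φ₁ sin δ cos θ)
   = arcsin(0.79137·0.98687 + 0.61134·0.16149·0.63203) = 57.49832°
λ₂ = λ₁ + atan2(sin θ sin δ cos φ₁, cos δ − sin φ₁ sin φ₂) = -29.68329°

29.683°W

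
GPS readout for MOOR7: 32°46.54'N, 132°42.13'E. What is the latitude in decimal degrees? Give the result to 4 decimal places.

32.7757°N

32° + 46.54′/60 = 32 + 0.77567 = 32.7757°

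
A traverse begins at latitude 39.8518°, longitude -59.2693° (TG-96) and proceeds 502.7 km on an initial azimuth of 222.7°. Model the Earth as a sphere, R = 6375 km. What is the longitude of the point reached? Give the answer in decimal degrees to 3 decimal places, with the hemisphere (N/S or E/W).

δ = d/R = 502.7/6375 = 0.078855 rad
φ₂ = arcsin(sin φ₁ cos δ + cos φ₁ sin δ cos θ)
   = arcsin(0.64080·0.99689 + 0.76770·0.07877·-0.73491) = 36.46767°
λ₂ = λ₁ + atan2(sin θ sin δ cos φ₁, cos δ − sin φ₁ sin φ₂) = -63.07814°

63.078°W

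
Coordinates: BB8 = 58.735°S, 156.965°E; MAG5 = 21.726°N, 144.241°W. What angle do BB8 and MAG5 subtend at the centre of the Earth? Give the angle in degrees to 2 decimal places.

93.82°

Δφ = 80.4610°,  Δλ = 58.7940°
a = sin²(Δφ/2) + cos φ₁ cos φ₂ sin²(Δλ/2) = 0.533306
c = 2·arcsin(√a) = 1.637457 rad = 93.8194°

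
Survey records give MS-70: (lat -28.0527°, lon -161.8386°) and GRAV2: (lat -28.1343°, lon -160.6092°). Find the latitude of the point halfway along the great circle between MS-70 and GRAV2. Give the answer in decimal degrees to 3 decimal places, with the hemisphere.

Bx = cos φ₂ cos Δλ = 0.881642,  By = cos φ₂ sin Δλ = 0.018920
φₘ = atan2(sin φ₁ + sin φ₂, √((cos φ₁ + Bx)² + By²)) = -28.09487°
λₘ = λ₁ + atan2(By, cos φ₁ + Bx) = -161.22413°

28.095°S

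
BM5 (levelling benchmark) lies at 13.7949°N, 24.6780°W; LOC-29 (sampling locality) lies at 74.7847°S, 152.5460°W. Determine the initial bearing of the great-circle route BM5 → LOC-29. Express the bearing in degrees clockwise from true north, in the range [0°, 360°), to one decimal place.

193.0°

Δλ = -127.8680°
y = sin Δλ · cos φ₂ = -0.207183
x = cos φ₁ sin φ₂ − sin φ₁ cos φ₂ cos Δλ = -0.898699
θ = atan2(y, x) = -167.0181° → 192.9819° (mod 360°)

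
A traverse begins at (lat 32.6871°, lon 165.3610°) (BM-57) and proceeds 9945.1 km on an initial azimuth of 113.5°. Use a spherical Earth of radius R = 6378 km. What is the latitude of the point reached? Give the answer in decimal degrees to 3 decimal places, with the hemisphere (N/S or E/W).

δ = d/R = 9945.1/6378 = 1.559282 rad
φ₂ = arcsin(sin φ₁ cos δ + cos φ₁ sin δ cos θ)
   = arcsin(0.54005·0.01151 + 0.84163·0.99993·-0.39875) = -19.22991°
λ₂ = λ₁ + atan2(sin θ sin δ cos φ₁, cos δ − sin φ₁ sin φ₂) = -118.42630°

19.230°S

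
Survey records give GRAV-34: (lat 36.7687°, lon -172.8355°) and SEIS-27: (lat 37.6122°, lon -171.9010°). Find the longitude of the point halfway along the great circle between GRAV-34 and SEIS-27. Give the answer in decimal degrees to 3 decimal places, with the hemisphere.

Bx = cos φ₂ cos Δλ = 0.792054,  By = cos φ₂ sin Δλ = 0.012920
φₘ = atan2(sin φ₁ + sin φ₂, √((cos φ₁ + Bx)² + By²)) = 37.19137°
λₘ = λ₁ + atan2(By, cos φ₁ + Bx) = -172.37086°

172.371°W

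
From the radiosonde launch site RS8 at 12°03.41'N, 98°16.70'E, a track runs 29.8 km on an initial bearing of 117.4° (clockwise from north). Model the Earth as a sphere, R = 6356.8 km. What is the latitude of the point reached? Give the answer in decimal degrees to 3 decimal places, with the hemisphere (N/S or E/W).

RS8: φ = +12.05683°, λ = +98.27833°
δ = d/R = 29.8/6356.8 = 0.004688 rad
φ₂ = arcsin(sin φ₁ cos δ + cos φ₁ sin δ cos θ)
   = arcsin(0.20888·0.99999 + 0.97794·0.00469·-0.46020) = 11.93312°
λ₂ = λ₁ + atan2(sin θ sin δ cos φ₁, cos δ − sin φ₁ sin φ₂) = 98.52206°

11.933°N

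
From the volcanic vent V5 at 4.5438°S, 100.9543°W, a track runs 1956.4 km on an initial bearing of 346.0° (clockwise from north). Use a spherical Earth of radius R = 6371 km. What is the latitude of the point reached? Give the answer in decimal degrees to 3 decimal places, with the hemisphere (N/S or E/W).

δ = d/R = 1956.4/6371 = 0.307079 rad
φ₂ = arcsin(sin φ₁ cos δ + cos φ₁ sin δ cos θ)
   = arcsin(-0.07922·0.95322 + 0.99686·0.30228·0.97030) = 12.52465°
λ₂ = λ₁ + atan2(sin θ sin δ cos φ₁, cos δ − sin φ₁ sin φ₂) = -105.25033°

12.525°N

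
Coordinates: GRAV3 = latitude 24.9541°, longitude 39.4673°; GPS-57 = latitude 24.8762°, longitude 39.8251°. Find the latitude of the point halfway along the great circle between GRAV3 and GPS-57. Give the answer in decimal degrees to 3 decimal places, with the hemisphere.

24.915°N

Bx = cos φ₂ cos Δλ = 0.907201,  By = cos φ₂ sin Δλ = 0.005665
φₘ = atan2(sin φ₁ + sin φ₂, √((cos φ₁ + Bx)² + By²)) = 24.91526°
λₘ = λ₁ + atan2(By, cos φ₁ + Bx) = 39.64626°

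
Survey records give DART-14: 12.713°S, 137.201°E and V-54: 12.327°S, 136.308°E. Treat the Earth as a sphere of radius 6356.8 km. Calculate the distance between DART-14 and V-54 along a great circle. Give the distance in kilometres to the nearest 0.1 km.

105.8 km

Δφ = 0.3860°,  Δλ = -0.8930°
a = sin²(Δφ/2) + cos φ₁ cos φ₂ sin²(Δλ/2) = 0.000069
c = 2·arcsin(√a) = 0.016640 rad = 0.9534°
d = R·c = 6356.8 × 0.016640 = 105.8 km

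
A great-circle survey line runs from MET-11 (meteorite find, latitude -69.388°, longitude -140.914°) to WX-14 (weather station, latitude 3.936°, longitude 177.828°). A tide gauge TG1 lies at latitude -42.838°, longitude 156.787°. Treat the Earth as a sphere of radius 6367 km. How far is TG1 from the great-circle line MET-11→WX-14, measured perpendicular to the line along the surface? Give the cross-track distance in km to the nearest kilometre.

δ₁₃ = central angle MET-11→TG1 = 0.713002 rad  (haversine)
θ₁₃ = bearing MET-11→TG1 = 276.998°,  θ₁₂ = bearing MET-11→WX-14 = 317.822°
dₓₜ = R·arcsin(sin δ₁₃ · sin(θ₁₃ − θ₁₂)) = 6367·arcsin(0.65411·sin(-40.825°)) = -2813.321 km
|dₓₜ| = 2813.321 km

2813 km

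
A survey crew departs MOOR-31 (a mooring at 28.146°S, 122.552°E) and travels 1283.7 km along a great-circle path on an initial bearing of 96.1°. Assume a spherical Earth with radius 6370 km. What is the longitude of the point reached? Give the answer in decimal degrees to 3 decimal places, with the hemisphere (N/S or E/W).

135.673°E

δ = d/R = 1283.7/6370 = 0.201523 rad
φ₂ = arcsin(sin φ₁ cos δ + cos φ₁ sin δ cos θ)
   = arcsin(-0.47172·0.97976 + 0.88175·0.20016·-0.10626) = -28.74606°
λ₂ = λ₁ + atan2(sin θ sin δ cos φ₁, cos δ − sin φ₁ sin φ₂) = 135.67276°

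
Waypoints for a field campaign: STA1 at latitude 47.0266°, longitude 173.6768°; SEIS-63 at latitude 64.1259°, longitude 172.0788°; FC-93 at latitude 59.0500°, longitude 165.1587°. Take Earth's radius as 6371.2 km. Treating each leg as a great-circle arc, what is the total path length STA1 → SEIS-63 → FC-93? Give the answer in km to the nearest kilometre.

STA1→SEIS-63: c = 0.298832 rad, d = 1903.92 km
SEIS-63→FC-93: c = 0.105468 rad, d = 671.96 km
Total = 1903.92 + 671.96 = 2575.88 km

2576 km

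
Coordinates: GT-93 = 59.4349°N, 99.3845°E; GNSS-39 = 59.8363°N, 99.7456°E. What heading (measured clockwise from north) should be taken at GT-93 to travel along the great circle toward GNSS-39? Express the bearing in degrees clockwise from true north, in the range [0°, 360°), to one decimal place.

24.3°

Δλ = 0.3611°
y = sin Δλ · cos φ₂ = 0.003167
x = cos φ₁ sin φ₂ − sin φ₁ cos φ₂ cos Δλ = 0.007014
θ = atan2(y, x) = 24.2978° → 24.2978° (mod 360°)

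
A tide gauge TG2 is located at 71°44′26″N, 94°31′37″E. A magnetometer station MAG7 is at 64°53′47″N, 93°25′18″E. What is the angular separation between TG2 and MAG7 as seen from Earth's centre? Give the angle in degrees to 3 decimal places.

TG2: φ = +71.74056°, λ = +94.52694°
MAG7: φ = +64.89639°, λ = +93.42167°
Δφ = -6.8442°,  Δλ = -1.1053°
a = sin²(Δφ/2) + cos φ₁ cos φ₂ sin²(Δλ/2) = 0.003575
c = 2·arcsin(√a) = 0.119661 rad = 6.8560°

6.856°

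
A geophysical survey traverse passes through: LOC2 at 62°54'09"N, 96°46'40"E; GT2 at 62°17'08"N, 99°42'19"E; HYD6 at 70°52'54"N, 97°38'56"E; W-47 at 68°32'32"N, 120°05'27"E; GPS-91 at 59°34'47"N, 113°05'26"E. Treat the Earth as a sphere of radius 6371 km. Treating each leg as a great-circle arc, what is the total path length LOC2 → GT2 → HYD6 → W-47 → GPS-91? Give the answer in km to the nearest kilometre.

3074 km

LOC2: φ = +62.90250°, λ = +96.77778°
GT2: φ = +62.28556°, λ = +99.70528°
HYD6: φ = +70.88167°, λ = +97.64889°
W-47: φ = +68.54222°, λ = +120.09083°
GPS-91: φ = +59.57972°, λ = +113.09056°
LOC2→GT2: c = 0.025863 rad, d = 164.77 km
GT2→HYD6: c = 0.150685 rad, d = 960.02 km
HYD6→W-47: c = 0.140880 rad, d = 897.55 km
W-47→GPS-91: c = 0.165052 rad, d = 1051.55 km
Total = 164.77 + 960.02 + 897.55 + 1051.55 = 3073.89 km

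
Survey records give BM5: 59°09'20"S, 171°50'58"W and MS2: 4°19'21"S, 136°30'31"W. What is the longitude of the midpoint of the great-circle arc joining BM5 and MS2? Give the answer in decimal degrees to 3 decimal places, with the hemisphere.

148.343°W

BM5: φ = -59.15556°, λ = -171.84944°
MS2: φ = -4.32250°, λ = -136.50861°
Bx = cos φ₂ cos Δλ = 0.813405,  By = cos φ₂ sin Δλ = 0.576794
φₘ = atan2(sin φ₁ + sin φ₂, √((cos φ₁ + Bx)² + By²)) = -32.85512°
λₘ = λ₁ + atan2(By, cos φ₁ + Bx) = -148.34280°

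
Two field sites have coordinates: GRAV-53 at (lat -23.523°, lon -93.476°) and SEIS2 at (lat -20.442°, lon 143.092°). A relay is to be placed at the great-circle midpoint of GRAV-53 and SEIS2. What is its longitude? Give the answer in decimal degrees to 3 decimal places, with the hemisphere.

Bx = cos φ₂ cos Δλ = -0.516252,  By = cos φ₂ sin Δλ = -0.781986
φₘ = atan2(sin φ₁ + sin φ₂, √((cos φ₁ + Bx)² + By²)) = -40.42225°
λₘ = λ₁ + atan2(By, cos φ₁ + Bx) = -156.34781°

156.348°W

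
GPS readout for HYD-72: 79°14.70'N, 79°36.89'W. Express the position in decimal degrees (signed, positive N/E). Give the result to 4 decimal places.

+79.2450°, -79.6148°

lat: 79.2450° N → +79.2450°
lon: 79.6148° W → -79.6148°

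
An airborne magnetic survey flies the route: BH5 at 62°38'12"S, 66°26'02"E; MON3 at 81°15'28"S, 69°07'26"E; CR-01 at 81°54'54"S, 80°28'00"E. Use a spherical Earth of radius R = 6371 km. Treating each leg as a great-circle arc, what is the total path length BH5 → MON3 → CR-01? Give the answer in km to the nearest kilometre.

2270 km

BH5: φ = -62.63667°, λ = +66.43389°
MON3: φ = -81.25778°, λ = +69.12389°
CR-01: φ = -81.91500°, λ = +80.46667°
BH5→MON3: c = 0.325241 rad, d = 2072.11 km
MON3→CR-01: c = 0.031092 rad, d = 198.08 km
Total = 2072.11 + 198.08 = 2270.19 km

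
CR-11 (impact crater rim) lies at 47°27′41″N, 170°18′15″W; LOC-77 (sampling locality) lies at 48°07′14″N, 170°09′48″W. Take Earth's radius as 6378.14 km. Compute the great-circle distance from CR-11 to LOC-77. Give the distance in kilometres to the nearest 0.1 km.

74.1 km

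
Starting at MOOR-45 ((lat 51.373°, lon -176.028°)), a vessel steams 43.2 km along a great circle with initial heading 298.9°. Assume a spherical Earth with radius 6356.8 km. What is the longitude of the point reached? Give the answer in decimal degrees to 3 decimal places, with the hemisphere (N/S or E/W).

δ = d/R = 43.2/6356.8 = 0.006796 rad
φ₂ = arcsin(sin φ₁ cos δ + cos φ₁ sin δ cos θ)
   = arcsin(0.78123·0.99998 + 0.62425·0.00680·0.48328) = 51.55990°
λ₂ = λ₁ + atan2(sin θ sin δ cos φ₁, cos δ − sin φ₁ sin φ₂) = -176.57632°

176.576°W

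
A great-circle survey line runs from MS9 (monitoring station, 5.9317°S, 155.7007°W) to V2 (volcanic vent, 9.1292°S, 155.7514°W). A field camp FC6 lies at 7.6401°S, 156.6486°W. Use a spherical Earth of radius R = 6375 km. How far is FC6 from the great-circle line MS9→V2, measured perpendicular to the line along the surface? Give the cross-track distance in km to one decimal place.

δ₁₃ = central angle MS9→FC6 = 0.034043 rad  (haversine)
θ₁₃ = bearing MS9→FC6 = 208.798°,  θ₁₂ = bearing MS9→V2 = 180.897°
dₓₜ = R·arcsin(sin δ₁₃ · sin(θ₁₃ − θ₁₂)) = 6375·arcsin(0.03404·sin(27.901°)) = 101.540 km
|dₓₜ| = 101.540 km

101.5 km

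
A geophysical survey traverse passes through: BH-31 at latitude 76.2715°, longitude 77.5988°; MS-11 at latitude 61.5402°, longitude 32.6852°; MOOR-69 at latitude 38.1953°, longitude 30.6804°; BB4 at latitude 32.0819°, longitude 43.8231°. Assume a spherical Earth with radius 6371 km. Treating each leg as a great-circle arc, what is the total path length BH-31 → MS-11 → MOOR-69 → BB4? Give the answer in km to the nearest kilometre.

BH-31→MS-11: c = 0.364996 rad, d = 2325.39 km
MS-11→MOOR-69: c = 0.408023 rad, d = 2599.52 km
MOOR-69→BB4: c = 0.215492 rad, d = 1372.90 km
Total = 2325.39 + 2599.52 + 1372.90 = 6297.81 km

6298 km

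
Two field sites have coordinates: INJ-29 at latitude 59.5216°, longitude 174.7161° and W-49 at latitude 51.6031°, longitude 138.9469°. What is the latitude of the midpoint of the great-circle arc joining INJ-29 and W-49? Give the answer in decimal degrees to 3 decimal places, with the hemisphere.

56.860°N

Bx = cos φ₂ cos Δλ = 0.503951,  By = cos φ₂ sin Δλ = -0.363050
φₘ = atan2(sin φ₁ + sin φ₂, √((cos φ₁ + Bx)² + By²)) = 56.85981°
λₘ = λ₁ + atan2(By, cos φ₁ + Bx) = 154.96589°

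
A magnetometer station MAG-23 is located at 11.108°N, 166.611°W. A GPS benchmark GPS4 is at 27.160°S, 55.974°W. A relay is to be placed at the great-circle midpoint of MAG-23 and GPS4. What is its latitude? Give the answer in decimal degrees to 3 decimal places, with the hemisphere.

13.884°S

Bx = cos φ₂ cos Δλ = -0.313584,  By = cos φ₂ sin Δλ = 0.832643
φₘ = atan2(sin φ₁ + sin φ₂, √((cos φ₁ + Bx)² + By²)) = -13.88442°
λₘ = λ₁ + atan2(By, cos φ₁ + Bx) = -115.33653°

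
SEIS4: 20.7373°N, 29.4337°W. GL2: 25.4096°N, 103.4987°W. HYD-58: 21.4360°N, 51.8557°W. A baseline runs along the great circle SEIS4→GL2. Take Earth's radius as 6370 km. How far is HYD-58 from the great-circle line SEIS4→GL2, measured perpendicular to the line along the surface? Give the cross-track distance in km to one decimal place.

δ₁₃ = central angle SEIS4→HYD-58 = 0.365028 rad  (haversine)
θ₁₃ = bearing SEIS4→HYD-58 = 275.967°,  θ₁₂ = bearing SEIS4→GL2 = 289.846°
dₓₜ = R·arcsin(sin δ₁₃ · sin(θ₁₃ − θ₁₂)) = 6370·arcsin(0.35698·sin(-13.878°)) = -546.093 km
|dₓₜ| = 546.093 km

546.1 km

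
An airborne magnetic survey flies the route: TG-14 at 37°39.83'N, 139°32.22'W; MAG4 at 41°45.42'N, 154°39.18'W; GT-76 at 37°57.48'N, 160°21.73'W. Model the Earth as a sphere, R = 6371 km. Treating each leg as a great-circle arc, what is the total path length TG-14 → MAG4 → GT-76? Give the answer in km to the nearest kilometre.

2013 km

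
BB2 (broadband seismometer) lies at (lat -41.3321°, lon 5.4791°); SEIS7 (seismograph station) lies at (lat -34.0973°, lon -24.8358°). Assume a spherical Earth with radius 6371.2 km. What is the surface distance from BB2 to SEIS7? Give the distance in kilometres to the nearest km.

2769 km

Δφ = 7.2348°,  Δλ = -30.3149°
a = sin²(Δφ/2) + cos φ₁ cos φ₂ sin²(Δλ/2) = 0.046492
c = 2·arcsin(√a) = 0.434655 rad = 24.9039°
d = R·c = 6371.2 × 0.434655 = 2769.3 km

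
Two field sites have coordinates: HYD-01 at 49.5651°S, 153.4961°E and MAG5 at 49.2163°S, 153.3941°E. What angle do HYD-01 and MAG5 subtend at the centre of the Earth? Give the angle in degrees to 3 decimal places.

0.355°

Δφ = 0.3488°,  Δλ = -0.1020°
a = sin²(Δφ/2) + cos φ₁ cos φ₂ sin²(Δλ/2) = 0.000010
c = 2·arcsin(√a) = 0.006197 rad = 0.3551°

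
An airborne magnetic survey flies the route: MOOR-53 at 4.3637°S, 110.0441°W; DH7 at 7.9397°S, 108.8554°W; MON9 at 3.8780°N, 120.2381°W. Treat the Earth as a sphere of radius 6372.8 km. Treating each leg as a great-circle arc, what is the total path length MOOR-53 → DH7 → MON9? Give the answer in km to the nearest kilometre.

2242 km

MOOR-53→DH7: c = 0.065732 rad, d = 418.90 km
DH7→MON9: c = 0.286042 rad, d = 1822.89 km
Total = 418.90 + 1822.89 = 2241.79 km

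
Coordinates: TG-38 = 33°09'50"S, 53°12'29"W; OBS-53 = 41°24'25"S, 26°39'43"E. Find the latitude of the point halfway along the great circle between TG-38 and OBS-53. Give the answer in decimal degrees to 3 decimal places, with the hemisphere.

44.768°S

TG-38: φ = -33.16389°, λ = -53.20806°
OBS-53: φ = -41.40694°, λ = +26.66194°
Bx = cos φ₂ cos Δλ = 0.131917,  By = cos φ₂ sin Δλ = 0.738339
φₘ = atan2(sin φ₁ + sin φ₂, √((cos φ₁ + Bx)² + By²)) = -44.76812°
λₘ = λ₁ + atan2(By, cos φ₁ + Bx) = -15.90287°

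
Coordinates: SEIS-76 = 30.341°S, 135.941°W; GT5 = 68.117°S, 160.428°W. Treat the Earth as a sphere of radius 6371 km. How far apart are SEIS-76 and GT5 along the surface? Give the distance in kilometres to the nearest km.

4493 km

Δφ = -37.7760°,  Δλ = -24.4870°
a = sin²(Δφ/2) + cos φ₁ cos φ₂ sin²(Δλ/2) = 0.119260
c = 2·arcsin(√a) = 0.705203 rad = 40.4052°
d = R·c = 6371 × 0.705203 = 4492.9 km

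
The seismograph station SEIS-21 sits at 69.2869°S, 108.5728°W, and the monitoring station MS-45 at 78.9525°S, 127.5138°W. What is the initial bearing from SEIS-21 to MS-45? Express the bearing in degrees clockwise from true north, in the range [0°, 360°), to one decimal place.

Δλ = -18.9410°
y = sin Δλ · cos φ₂ = -0.062200
x = cos φ₁ sin φ₂ − sin φ₁ cos φ₂ cos Δλ = -0.177603
θ = atan2(y, x) = -160.6988° → 199.3012° (mod 360°)

199.3°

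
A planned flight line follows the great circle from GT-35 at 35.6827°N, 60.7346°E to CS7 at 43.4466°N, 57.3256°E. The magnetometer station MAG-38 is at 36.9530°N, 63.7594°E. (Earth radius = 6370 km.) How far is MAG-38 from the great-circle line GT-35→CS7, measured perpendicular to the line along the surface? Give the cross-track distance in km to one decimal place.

300.1 km

δ₁₃ = central angle GT-35→MAG-38 = 0.047965 rad  (haversine)
θ₁₃ = bearing GT-35→MAG-38 = 61.581°,  θ₁₂ = bearing GT-35→CS7 = 342.369°
dₓₜ = R·arcsin(sin δ₁₃ · sin(θ₁₃ − θ₁₂)) = 6370·arcsin(0.04795·sin(-280.788°)) = 300.133 km
|dₓₜ| = 300.133 km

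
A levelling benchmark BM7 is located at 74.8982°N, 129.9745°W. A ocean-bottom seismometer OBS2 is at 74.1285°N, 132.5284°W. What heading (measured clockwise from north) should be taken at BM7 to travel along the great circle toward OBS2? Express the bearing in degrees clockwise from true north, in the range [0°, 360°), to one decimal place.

222.8°

Δλ = -2.5539°
y = sin Δλ · cos φ₂ = -0.012186
x = cos φ₁ sin φ₂ − sin φ₁ cos φ₂ cos Δλ = -0.013171
θ = atan2(y, x) = -137.2247° → 222.7753° (mod 360°)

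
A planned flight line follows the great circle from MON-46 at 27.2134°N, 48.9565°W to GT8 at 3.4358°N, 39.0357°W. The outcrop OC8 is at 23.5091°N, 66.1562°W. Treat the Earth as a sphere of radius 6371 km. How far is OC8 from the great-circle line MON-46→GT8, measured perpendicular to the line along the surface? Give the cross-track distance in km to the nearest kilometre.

δ₁₃ = central angle MON-46→OC8 = 0.278598 rad  (haversine)
θ₁₃ = bearing MON-46→OC8 = 260.402°,  θ₁₂ = bearing MON-46→GT8 = 156.545°
dₓₜ = R·arcsin(sin δ₁₃ · sin(θ₁₃ − θ₁₂)) = 6371·arcsin(0.27501·sin(103.857°)) = 1721.974 km
|dₓₜ| = 1721.974 km

1722 km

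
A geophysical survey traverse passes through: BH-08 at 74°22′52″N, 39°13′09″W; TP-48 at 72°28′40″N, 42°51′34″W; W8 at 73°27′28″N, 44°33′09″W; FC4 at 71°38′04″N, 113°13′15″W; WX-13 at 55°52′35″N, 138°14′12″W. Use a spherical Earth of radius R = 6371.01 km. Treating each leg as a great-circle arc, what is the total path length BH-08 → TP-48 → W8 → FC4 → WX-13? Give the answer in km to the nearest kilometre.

BH-08: φ = +74.38111°, λ = -39.21917°
TP-48: φ = +72.47778°, λ = -42.85944°
W8: φ = +73.45778°, λ = -44.55250°
FC4: φ = +71.63444°, λ = -113.22083°
WX-13: φ = +55.87639°, λ = -138.23667°
BH-08→TP-48: c = 0.037825 rad, d = 240.98 km
TP-48→W8: c = 0.019168 rad, d = 122.12 km
W8→FC4: c = 0.341010 rad, d = 2172.58 km
FC4→WX-13: c = 0.330636 rad, d = 2106.49 km
Total = 240.98 + 122.12 + 2172.58 + 2106.49 = 4642.16 km

4642 km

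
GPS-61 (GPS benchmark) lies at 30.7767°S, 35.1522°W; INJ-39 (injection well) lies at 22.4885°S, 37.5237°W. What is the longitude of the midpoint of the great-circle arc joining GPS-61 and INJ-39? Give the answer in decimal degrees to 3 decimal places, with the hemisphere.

Bx = cos φ₂ cos Δλ = 0.923165,  By = cos φ₂ sin Δλ = -0.038232
φₘ = atan2(sin φ₁ + sin φ₂, √((cos φ₁ + Bx)² + By²)) = -26.63751°
λₘ = λ₁ + atan2(By, cos φ₁ + Bx) = -36.38104°

36.381°W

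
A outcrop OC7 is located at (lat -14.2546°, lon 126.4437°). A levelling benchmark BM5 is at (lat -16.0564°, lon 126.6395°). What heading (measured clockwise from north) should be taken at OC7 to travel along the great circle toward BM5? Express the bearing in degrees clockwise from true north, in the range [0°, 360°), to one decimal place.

174.0°

Δλ = 0.1958°
y = sin Δλ · cos φ₂ = 0.003284
x = cos φ₁ sin φ₂ − sin φ₁ cos φ₂ cos Δλ = -0.031444
θ = atan2(y, x) = 174.0375° → 174.0375° (mod 360°)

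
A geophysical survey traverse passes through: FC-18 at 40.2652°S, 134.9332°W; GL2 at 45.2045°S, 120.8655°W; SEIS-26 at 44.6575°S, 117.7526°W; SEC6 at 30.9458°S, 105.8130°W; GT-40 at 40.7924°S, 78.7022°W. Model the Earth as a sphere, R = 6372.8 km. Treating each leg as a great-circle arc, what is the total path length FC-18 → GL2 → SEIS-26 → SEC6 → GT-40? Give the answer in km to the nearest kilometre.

6034 km

FC-18→GL2: c = 0.199517 rad, d = 1271.48 km
GL2→SEIS-26: c = 0.039628 rad, d = 252.54 km
SEIS-26→SEC6: c = 0.289794 rad, d = 1846.80 km
SEC6→GT-40: c = 0.417940 rad, d = 2663.45 km
Total = 1271.48 + 252.54 + 1846.80 + 2663.45 = 6034.27 km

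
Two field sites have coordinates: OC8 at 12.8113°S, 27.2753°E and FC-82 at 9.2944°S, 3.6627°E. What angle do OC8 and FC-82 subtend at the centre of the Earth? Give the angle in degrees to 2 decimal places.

Δφ = 3.5169°,  Δλ = -23.6126°
a = sin²(Δφ/2) + cos φ₁ cos φ₂ sin²(Δλ/2) = 0.041226
c = 2·arcsin(√a) = 0.408928 rad = 23.4299°

23.43°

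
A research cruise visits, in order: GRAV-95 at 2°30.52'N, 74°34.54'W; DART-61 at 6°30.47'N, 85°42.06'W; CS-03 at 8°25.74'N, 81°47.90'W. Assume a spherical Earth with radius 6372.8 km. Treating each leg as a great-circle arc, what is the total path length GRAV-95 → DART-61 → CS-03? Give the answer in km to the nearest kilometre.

GRAV-95: φ = +2.50867°, λ = -74.57567°
DART-61: φ = +6.50783°, λ = -85.70100°
CS-03: φ = +8.42900°, λ = -81.79833°
GRAV-95→DART-61: c = 0.205733 rad, d = 1311.10 km
DART-61→CS-03: c = 0.075399 rad, d = 480.50 km
Total = 1311.10 + 480.50 = 1791.60 km

1792 km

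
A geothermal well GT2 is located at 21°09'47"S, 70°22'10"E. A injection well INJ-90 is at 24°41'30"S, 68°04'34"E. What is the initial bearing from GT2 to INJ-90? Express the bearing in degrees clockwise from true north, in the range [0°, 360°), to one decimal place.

GT2: φ = -21.16306°, λ = +70.36944°
INJ-90: φ = -24.69167°, λ = +68.07611°
Δλ = -2.2933°
y = sin Δλ · cos φ₂ = -0.036357
x = cos φ₁ sin φ₂ − sin φ₁ cos φ₂ cos Δλ = -0.061810
θ = atan2(y, x) = -149.5357° → 210.4643° (mod 360°)

210.5°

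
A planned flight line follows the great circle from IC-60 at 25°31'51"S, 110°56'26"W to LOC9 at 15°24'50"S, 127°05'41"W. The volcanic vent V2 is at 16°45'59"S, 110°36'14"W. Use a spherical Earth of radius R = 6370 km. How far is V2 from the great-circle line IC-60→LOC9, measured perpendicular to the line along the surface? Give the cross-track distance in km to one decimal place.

855.4 km

IC-60: φ = -25.53083°, λ = -110.94056°
LOC9: φ = -15.41389°, λ = -127.09472°
V2: φ = -16.76639°, λ = -110.60389°
δ₁₃ = central angle IC-60→V2 = 0.153066 rad  (haversine)
θ₁₃ = bearing IC-60→V2 = 2.115°,  θ₁₂ = bearing IC-60→LOC9 = 300.700°
dₓₜ = R·arcsin(sin δ₁₃ · sin(θ₁₃ − θ₁₂)) = 6370·arcsin(0.15247·sin(-298.585°)) = 855.413 km
|dₓₜ| = 855.413 km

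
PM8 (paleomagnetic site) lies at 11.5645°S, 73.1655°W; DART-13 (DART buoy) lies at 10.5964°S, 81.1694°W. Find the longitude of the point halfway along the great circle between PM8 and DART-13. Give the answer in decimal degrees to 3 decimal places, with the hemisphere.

Bx = cos φ₂ cos Δλ = 0.973372,  By = cos φ₂ sin Δλ = -0.136866
φₘ = atan2(sin φ₁ + sin φ₂, √((cos φ₁ + Bx)² + By²)) = -11.10686°
λₘ = λ₁ + atan2(By, cos φ₁ + Bx) = -77.17408°

77.174°W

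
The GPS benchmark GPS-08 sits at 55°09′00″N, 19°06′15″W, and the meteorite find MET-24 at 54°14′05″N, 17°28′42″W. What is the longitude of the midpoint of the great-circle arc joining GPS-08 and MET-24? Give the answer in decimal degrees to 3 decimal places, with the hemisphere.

18.282°W

GPS-08: φ = +55.15000°, λ = -19.10417°
MET-24: φ = +54.23472°, λ = -17.47833°
Bx = cos φ₂ cos Δλ = 0.584231,  By = cos φ₂ sin Δλ = 0.016583
φₘ = atan2(sin φ₁ + sin φ₂, √((cos φ₁ + Bx)² + By²)) = 54.69508°
λₘ = λ₁ + atan2(By, cos φ₁ + Bx) = -18.28208°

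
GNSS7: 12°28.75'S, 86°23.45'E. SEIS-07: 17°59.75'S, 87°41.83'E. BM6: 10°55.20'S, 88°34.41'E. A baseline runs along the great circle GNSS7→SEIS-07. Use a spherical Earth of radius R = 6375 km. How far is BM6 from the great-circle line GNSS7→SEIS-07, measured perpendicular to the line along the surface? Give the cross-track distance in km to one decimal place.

GNSS7: φ = -12.47917°, λ = +86.39083°
SEIS-07: φ = -17.99583°, λ = +87.69717°
BM6: φ = -10.92000°, λ = +88.57350°
δ₁₃ = central angle GNSS7→BM6 = 0.046173 rad  (haversine)
θ₁₃ = bearing GNSS7→BM6 = 54.115°,  θ₁₂ = bearing GNSS7→SEIS-07 = 167.297°
dₓₜ = R·arcsin(sin δ₁₃ · sin(θ₁₃ − θ₁₂)) = 6375·arcsin(0.04616·sin(-113.182°)) = -270.572 km
|dₓₜ| = 270.572 km

270.6 km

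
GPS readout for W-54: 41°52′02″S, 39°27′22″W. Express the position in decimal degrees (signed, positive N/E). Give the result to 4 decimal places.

-41.8672°, -39.4561°

lat: 41.8672° S → -41.8672°
lon: 39.4561° W → -39.4561°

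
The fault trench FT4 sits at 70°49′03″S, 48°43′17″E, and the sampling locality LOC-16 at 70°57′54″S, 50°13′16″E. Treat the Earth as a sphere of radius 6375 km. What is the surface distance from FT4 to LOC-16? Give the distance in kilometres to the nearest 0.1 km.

57.0 km

FT4: φ = -70.81750°, λ = +48.72139°
LOC-16: φ = -70.96500°, λ = +50.22111°
Δφ = -0.1475°,  Δλ = 1.4997°
a = sin²(Δφ/2) + cos φ₁ cos φ₂ sin²(Δλ/2) = 0.000020
c = 2·arcsin(√a) = 0.008947 rad = 0.5126°
d = R·c = 6375 × 0.008947 = 57.0 km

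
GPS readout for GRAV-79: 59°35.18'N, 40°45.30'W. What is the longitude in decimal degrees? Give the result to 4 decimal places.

40.7550°W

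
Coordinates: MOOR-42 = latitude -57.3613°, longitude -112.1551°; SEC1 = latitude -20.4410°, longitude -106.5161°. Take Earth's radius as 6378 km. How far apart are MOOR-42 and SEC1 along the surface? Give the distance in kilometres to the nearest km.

4136 km

Δφ = 36.9203°,  Δλ = 5.6390°
a = sin²(Δφ/2) + cos φ₁ cos φ₂ sin²(Δλ/2) = 0.101487
c = 2·arcsin(√a) = 0.648441 rad = 37.1529°
d = R·c = 6378 × 0.648441 = 4135.8 km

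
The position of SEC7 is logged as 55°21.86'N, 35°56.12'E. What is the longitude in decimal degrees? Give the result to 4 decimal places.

35° + 56.12′/60 = 35 + 0.93533 = 35.9353°

35.9353°E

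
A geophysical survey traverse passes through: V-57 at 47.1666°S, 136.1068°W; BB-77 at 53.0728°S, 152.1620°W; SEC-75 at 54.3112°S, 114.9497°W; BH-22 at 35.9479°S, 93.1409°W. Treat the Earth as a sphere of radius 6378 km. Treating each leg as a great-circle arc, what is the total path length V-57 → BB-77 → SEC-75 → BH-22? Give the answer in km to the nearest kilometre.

6389 km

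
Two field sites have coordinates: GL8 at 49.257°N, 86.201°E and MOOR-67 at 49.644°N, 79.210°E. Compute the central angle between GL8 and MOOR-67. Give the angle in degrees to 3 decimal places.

Δφ = 0.3870°,  Δλ = -6.9910°
a = sin²(Δφ/2) + cos φ₁ cos φ₂ sin²(Δλ/2) = 0.001582
c = 2·arcsin(√a) = 0.079581 rad = 4.5597°

4.560°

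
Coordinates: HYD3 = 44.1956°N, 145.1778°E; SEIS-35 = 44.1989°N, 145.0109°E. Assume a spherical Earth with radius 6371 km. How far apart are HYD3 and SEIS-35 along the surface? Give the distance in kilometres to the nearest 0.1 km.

13.3 km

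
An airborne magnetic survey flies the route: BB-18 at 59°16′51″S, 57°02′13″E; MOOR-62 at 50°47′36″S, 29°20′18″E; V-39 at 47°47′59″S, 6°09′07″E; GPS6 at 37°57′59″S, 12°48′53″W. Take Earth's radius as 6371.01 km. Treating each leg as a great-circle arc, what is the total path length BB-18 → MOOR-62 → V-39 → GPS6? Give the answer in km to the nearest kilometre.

5572 km

BB-18: φ = -59.28083°, λ = +57.03694°
MOOR-62: φ = -50.79333°, λ = +29.33833°
V-39: φ = -47.79972°, λ = +6.15194°
GPS6: φ = -37.96639°, λ = -12.81472°
BB-18→MOOR-62: c = 0.310946 rad, d = 1981.04 km
MOOR-62→V-39: c = 0.267861 rad, d = 1706.55 km
V-39→GPS6: c = 0.295841 rad, d = 1884.81 km
Total = 1981.04 + 1706.55 + 1884.81 = 5572.39 km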